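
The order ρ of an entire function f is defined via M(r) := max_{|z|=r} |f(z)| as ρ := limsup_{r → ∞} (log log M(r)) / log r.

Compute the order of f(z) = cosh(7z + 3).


cosh(w) is a linear combination of e^{iw} and e^{−iw} (or e^w, e^{−w} in the hyperbolic case), so |cosh(w)| ≤ e^{|w|}. With w = 7z + 3, |w| ≤ 7|z| + 3 = 7r + 3 on |z| = r, giving M(r) ≤ e^{7r + 3}, so ρ ≤ 1. On a suitable ray (z = it for sin/cos; z = t for sinh/cosh, t real → ∞), |cosh(7z + 3)| grows like e^{7|t|}/2, so ρ ≥ 1. Hence ρ = 1.
Therefore ρ = 1.

Order ρ = 1.


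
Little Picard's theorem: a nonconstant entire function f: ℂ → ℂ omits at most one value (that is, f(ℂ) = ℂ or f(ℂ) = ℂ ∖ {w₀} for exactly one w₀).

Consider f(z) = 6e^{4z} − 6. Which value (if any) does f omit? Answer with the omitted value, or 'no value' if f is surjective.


Little Picard bounds the complement of f(ℂ) to at most one point.
e^{4z} is never zero on ℂ, so 6·e^{4z} takes every value in ℂ ∖ {0}. Adding -6 shifts the range to ℂ ∖ {-6}. Thus f omits exactly the value -6.

Omitted value: -6.


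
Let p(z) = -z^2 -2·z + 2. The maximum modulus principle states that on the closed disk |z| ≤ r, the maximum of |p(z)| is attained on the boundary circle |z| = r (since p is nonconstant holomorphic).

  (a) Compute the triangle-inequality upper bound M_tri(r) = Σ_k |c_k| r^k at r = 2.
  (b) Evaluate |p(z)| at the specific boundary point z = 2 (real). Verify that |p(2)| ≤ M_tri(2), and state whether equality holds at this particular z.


Coefficients: c_0 = 2, c_1 = -2, c_2 = -1. Radius r = 2.
Part (a). Triangle bound: M_tri(r) = Σ_k |c_k| r^k
  = |2|·2^0 + |-2|·2^1 + |-1|·2^2
  = 2 + 4 + 4 = 10.
This bounds M(r) := max_{|z|=r} |p(z)| from above; equality holds iff all terms c_k z^k can be made to align in phase at a single z on |z|=r.
Part (b). At z = 2 (real, on the circle |z| = r):
  p(2) = (2)·2^0 + (-2)·2^1 + (-1)·2^2 = -6.
  |p(2)| = 6.
Check: |p(2)| = 6 ≤ 10 = M_tri(2). ✓ Equality does not hold at z = 2 (the coefficients have mixed signs, so the terms do not all align in phase there).

M_tri(2) = 10; |p(2)| = 6; equality at z=2: no.


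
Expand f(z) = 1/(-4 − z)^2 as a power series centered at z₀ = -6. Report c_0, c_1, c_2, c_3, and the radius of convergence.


Let w = z − z₀, so z = z₀ + w.
Then -4 − z = -4 − (z₀ + w) = (-4 − z₀) − w = 2 − w.
f(z) = 1/(2 − w)^2 = (1/(2)^2) · (1 − w/(2))^{−2}.
By the binomial series (1−u)^{−2} = Σ_{n≥0} C(n+1, 1) u^n for |u|<1, with u = w/(2):
  c_n = C(n+1, 1) / (2)^(n+2).
  c_0 = 1/(2)^2 = 1/4.
  c_1 = 2/(2)^3 = 1/4.
  c_2 = 3/(2)^4 = 3/16.
  c_3 = 4/(2)^5 = 1/8.
The series is valid for |w/d| < 1, i.e. |z − z₀| < |d|.
Radius of convergence: R = |-4 − z₀| = |2| = 2 (distance from z₀ to the singularity z = -4).

c_0 = 1/4, c_1 = 1/4, c_2 = 3/16, c_3 = 1/8; R = 2.


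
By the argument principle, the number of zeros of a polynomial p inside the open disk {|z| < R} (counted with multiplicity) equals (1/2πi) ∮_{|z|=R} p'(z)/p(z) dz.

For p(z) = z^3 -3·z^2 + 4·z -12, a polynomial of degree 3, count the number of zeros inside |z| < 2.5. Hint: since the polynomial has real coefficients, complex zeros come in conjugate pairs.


The zeros of p are: 3, (0 + 2i), (0 - 2i).
Their magnitudes are: 3, 2, 2.
Zeros with |z| < R = 2.5: (0 + 2i), (0 - 2i).
Count = 2.
By the argument principle, (1/2πi) ∮_{|z|=R} p'(z)/p(z) dz equals exactly this count.

Number of zeros inside |z| < 2.5: 2.


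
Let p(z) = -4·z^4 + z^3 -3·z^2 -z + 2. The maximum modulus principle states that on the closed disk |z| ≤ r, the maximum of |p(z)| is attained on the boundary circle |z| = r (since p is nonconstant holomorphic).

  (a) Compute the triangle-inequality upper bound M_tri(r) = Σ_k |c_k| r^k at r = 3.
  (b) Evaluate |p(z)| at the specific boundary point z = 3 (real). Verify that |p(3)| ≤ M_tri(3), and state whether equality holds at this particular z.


Coefficients: c_0 = 2, c_1 = -1, c_2 = -3, c_3 = 1, c_4 = -4. Radius r = 3.
Part (a). Triangle bound: M_tri(r) = Σ_k |c_k| r^k
  = |2|·3^0 + |-1|·3^1 + |-3|·3^2 + |1|·3^3 + |-4|·3^4
  = 2 + 3 + 27 + 27 + 324 = 383.
This bounds M(r) := max_{|z|=r} |p(z)| from above; equality holds iff all terms c_k z^k can be made to align in phase at a single z on |z|=r.
Part (b). At z = 3 (real, on the circle |z| = r):
  p(3) = (2)·3^0 + (-1)·3^1 + (-3)·3^2 + (1)·3^3 + (-4)·3^4 = -325.
  |p(3)| = 325.
Check: |p(3)| = 325 ≤ 383 = M_tri(3). ✓ Equality does not hold at z = 3 (the coefficients have mixed signs, so the terms do not all align in phase there).

M_tri(3) = 383; |p(3)| = 325; equality at z=3: no.


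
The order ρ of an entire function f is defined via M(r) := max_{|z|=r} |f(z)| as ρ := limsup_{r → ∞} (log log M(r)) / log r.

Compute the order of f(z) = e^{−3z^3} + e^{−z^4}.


Each summand is entire of order 3 and 4 respectively (as in the single-exponential case). The order of a sum is at most the max of the orders, so ρ ≤ 4. For the lower bound: on |z|=r choose arg z so that -1z^4 is real positive; then |e^{-1z^4}| = e^{1r^4} while |e^{-3z^3}| ≤ e^{3r^3} = o(e^{1r^4}). So |f| ≥ e^{1r^4}(1 − o(1)) and ρ ≥ 4. Hence ρ = max(3, 4) = 4.
Therefore ρ = 4.

Order ρ = 4.


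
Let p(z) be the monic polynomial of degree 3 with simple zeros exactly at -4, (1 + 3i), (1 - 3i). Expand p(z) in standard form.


The polynomial is p(z) = ∏_{α ∈ S} (z − α), where S = {-4, (1 + 3i), (1 - 3i)}.
Expanding the product yields: p(z) = z^3 + 2·z^2 + 2·z + 40.
Note conjugate pairs combine to real quadratics: (z − (1+3i))(z − (1−3i)) = z² − 2z + 10.
The resulting polynomial has degree 3 and real coefficients as required.

p(z) = z^3 + 2·z^2 + 2·z + 40.


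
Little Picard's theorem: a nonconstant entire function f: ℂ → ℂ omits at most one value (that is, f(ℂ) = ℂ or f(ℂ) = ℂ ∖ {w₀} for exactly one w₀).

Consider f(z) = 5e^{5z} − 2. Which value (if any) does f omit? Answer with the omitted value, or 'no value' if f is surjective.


Little Picard bounds the complement of f(ℂ) to at most one point.
e^{5z} is never zero on ℂ, so 5·e^{5z} takes every value in ℂ ∖ {0}. Adding -2 shifts the range to ℂ ∖ {-2}. Thus f omits exactly the value -2.

Omitted value: -2.


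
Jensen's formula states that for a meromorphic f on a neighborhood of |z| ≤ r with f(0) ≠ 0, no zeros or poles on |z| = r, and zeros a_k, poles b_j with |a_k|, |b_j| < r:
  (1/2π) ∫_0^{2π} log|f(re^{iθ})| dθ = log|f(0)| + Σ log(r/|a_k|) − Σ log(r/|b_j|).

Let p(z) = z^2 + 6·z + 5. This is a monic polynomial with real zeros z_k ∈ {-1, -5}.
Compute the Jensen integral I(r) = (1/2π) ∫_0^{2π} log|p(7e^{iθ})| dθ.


Zeros: -5, -1; r = 7.
Inside |z| < r: -5, -1. Outside (|z| ≥ r): ∅.
p(0) = 5, so log|p(0)| = log(5) = 1.6094.
Apply Jensen: I(r) = log|p(0)| + Σ_k log(r/|z_k|), summed over zeros inside |z| < r.
  log(r/|z_k|) for z_k = -1: log(7/1) = 1.9459
  log(r/|z_k|) for z_k = -5: log(7/5) = 0.3365
Sum over inside zeros: 2.2824.
I(r) = log|p(0)| + (inside sum) = 1.6094 + 2.2824 = 3.8918.
Closed form (all zeros inside, monic): I(r) = n·log(r) = 2·log(7) = 3.8918. ✓

I(r) ≈ 3.8918.


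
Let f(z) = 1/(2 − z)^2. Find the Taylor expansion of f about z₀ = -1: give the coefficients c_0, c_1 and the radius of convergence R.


Let w = z − z₀, so z = z₀ + w.
Then 2 − z = 2 − (z₀ + w) = (2 − z₀) − w = 3 − w.
f(z) = 1/(3 − w)^2 = (1/(3)^2) · (1 − w/(3))^{−2}.
By the binomial series (1−u)^{−2} = Σ_{n≥0} C(n+1, 1) u^n for |u|<1, with u = w/(3):
  c_n = C(n+1, 1) / (3)^(n+2).
  c_0 = 1/(3)^2 = 1/9.
  c_1 = 2/(3)^3 = 2/27.
The series is valid for |w/d| < 1, i.e. |z − z₀| < |d|.
Radius of convergence: R = |2 − z₀| = |3| = 3 (distance from z₀ to the singularity z = 2).

c_0 = 1/9, c_1 = 2/27; R = 3.


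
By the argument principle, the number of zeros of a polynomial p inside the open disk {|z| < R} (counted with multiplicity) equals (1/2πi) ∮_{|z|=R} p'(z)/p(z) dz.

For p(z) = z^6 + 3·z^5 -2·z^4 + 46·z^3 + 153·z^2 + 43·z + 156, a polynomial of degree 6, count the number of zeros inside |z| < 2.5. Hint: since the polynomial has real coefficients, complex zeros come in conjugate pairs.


The zeros of p are: -3, (2 + 3i), (2 - 3i), (0 + 1i), (0 - 1i), -4.
Their magnitudes are: 3, 3.606, 3.606, 1, 1, 4.
Zeros with |z| < R = 2.5: (0 + 1i), (0 - 1i).
Count = 2.
By the argument principle, (1/2πi) ∮_{|z|=R} p'(z)/p(z) dz equals exactly this count.

Number of zeros inside |z| < 2.5: 2.


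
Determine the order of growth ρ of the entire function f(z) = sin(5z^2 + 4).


Write sin(w) = (e^{iw} ± e^{−iw})/(2 or 2i), so |sin(w)| ≤ e^{|w|}. With w = 5z^2 + 4, |w| ≤ 5r^2 + 4 on |z|=r, giving M(r) ≤ e^{5r^2 + 4} and ρ ≤ 2. For the lower bound, choose z on |z|=r with 5z^2 purely imaginary of modulus 5r^2; then |sin(5z^2 + 4)| grows like e^{5r^2}/2, so ρ ≥ 2. Hence ρ = 2.
Therefore ρ = 2.

Order ρ = 2.


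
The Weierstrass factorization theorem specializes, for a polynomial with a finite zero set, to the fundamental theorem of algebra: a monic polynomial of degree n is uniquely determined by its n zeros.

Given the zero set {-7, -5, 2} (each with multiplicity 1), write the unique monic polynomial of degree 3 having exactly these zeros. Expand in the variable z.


The polynomial is p(z) = ∏_{α ∈ S} (z − α), where S = {-7, -5, 2}.
Expanding the product yields: p(z) = z^3 + 10·z^2 + 11·z -70.
The resulting polynomial has degree 3 and real coefficients as required.

p(z) = z^3 + 10·z^2 + 11·z -70.


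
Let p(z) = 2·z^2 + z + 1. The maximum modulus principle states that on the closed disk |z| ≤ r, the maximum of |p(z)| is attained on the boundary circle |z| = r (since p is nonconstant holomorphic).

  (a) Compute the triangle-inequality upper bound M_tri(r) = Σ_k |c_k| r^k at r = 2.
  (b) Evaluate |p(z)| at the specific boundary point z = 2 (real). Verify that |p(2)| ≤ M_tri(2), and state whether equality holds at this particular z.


Coefficients: c_0 = 1, c_1 = 1, c_2 = 2. Radius r = 2.
Part (a). Triangle bound: M_tri(r) = Σ_k |c_k| r^k
  = |1|·2^0 + |1|·2^1 + |2|·2^2
  = 1 + 2 + 8 = 11.
This bounds M(r) := max_{|z|=r} |p(z)| from above; equality holds iff all terms c_k z^k can be made to align in phase at a single z on |z|=r.
Part (b). At z = 2 (real, on the circle |z| = r):
  p(2) = (1)·2^0 + (1)·2^1 + (2)·2^2 = 11.
  |p(2)| = 11.
Since all nonzero coefficients share the same sign, |p(2)| = 11 = M_tri(2); the triangle bound is attained at z = 2, so in fact M(r) = 11.

M_tri(2) = 11; |p(2)| = 11; equality at z=2: yes.


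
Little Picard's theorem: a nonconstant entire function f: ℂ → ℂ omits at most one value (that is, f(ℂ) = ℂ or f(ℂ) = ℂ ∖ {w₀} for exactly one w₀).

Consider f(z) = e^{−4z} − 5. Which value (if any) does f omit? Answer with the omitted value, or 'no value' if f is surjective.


Little Picard bounds the complement of f(ℂ) to at most one point.
e^{−4z} is never zero on ℂ, so 1·e^{−4z} takes every value in ℂ ∖ {0}. Adding -5 shifts the range to ℂ ∖ {-5}. Thus f omits exactly the value -5.

Omitted value: -5.


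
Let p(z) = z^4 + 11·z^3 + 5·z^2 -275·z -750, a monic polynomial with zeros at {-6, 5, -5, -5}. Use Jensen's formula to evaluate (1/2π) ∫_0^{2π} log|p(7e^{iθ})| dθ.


Zeros: -6, -5, -5, 5; r = 7.
Inside |z| < r: -6, -5, -5, 5. Outside (|z| ≥ r): ∅.
p(0) = -750, so log|p(0)| = log(750) = 6.6201.
Apply Jensen: I(r) = log|p(0)| + Σ_k log(r/|z_k|), summed over zeros inside |z| < r.
  log(r/|z_k|) for z_k = -6: log(7/6) = 0.1542
  log(r/|z_k|) for z_k = 5: log(7/5) = 0.3365
  log(r/|z_k|) for z_k = -5: log(7/5) = 0.3365
  log(r/|z_k|) for z_k = -5: log(7/5) = 0.3365
Sum over inside zeros: 1.1636.
I(r) = log|p(0)| + (inside sum) = 6.6201 + 1.1636 = 7.7836.
Closed form (all zeros inside, monic): I(r) = n·log(r) = 4·log(7) = 7.7836. ✓

I(r) ≈ 7.7836.


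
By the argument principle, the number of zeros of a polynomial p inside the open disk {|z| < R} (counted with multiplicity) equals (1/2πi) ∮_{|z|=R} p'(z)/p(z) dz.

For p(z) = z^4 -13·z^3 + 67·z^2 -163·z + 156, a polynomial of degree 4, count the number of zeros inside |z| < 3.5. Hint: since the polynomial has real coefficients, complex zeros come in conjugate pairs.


The zeros of p are: (3 + 2i), (3 - 2i), 3, 4.
Their magnitudes are: 3.606, 3.606, 3, 4.
Zeros with |z| < R = 3.5: 3.
Count = 1.
By the argument principle, (1/2πi) ∮_{|z|=R} p'(z)/p(z) dz equals exactly this count.

Number of zeros inside |z| < 3.5: 1.


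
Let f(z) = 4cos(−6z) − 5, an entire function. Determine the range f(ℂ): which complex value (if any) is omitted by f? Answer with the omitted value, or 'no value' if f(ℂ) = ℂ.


Little Picard bounds the complement of f(ℂ) to at most one point.
cos is entire and surjective onto ℂ: for every w ∈ ℂ, cos(ζ) = w has a solution ζ ∈ ℂ (e.g., via the complex inverse arccos). With ζ = −6z this gives z = ζ/(-6). Then 4·cos(−6z) takes every value in 4·ℂ = ℂ, and adding -5 is a bijection of ℂ. So f is surjective and omits no value. (Note: only on the real line is cos bounded by [−1, 1].)

Omitted value: no value.


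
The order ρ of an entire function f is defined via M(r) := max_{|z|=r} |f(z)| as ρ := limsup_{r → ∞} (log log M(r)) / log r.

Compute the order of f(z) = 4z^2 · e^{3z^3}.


M(r) = max_{|z|=r} |4|·|z|^2·|e^{3z^3}| = 4·r^2 · e^{3r^3} (the factors attain their maxima compatibly on |z|=r). Then log M(r) = log 4 + 2·log r + 3r^3, dominated by the last term, so log log M(r) ~ 3·log r. The polynomial factor 4z^2 contributes only a log r term and does not affect the order. ρ = 3.
Therefore ρ = 3.

Order ρ = 3.


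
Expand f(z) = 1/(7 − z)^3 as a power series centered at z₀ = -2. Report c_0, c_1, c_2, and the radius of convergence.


Let w = z − z₀, so z = z₀ + w.
Then 7 − z = 7 − (z₀ + w) = (7 − z₀) − w = 9 − w.
f(z) = 1/(9 − w)^3 = (1/(9)^3) · (1 − w/(9))^{−3}.
By the binomial series (1−u)^{−3} = Σ_{n≥0} C(n+2, 2) u^n for |u|<1, with u = w/(9):
  c_n = C(n+2, 2) / (9)^(n+3).
  c_0 = 1/(9)^3 = 1/729.
  c_1 = 3/(9)^4 = 1/2187.
  c_2 = 6/(9)^5 = 2/19683.
The series is valid for |w/d| < 1, i.e. |z − z₀| < |d|.
Radius of convergence: R = |7 − z₀| = |9| = 9 (distance from z₀ to the singularity z = 7).

c_0 = 1/729, c_1 = 1/2187, c_2 = 2/19683; R = 9.


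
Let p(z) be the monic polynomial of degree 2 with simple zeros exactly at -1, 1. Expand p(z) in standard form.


The polynomial is p(z) = ∏_{α ∈ S} (z − α), where S = {-1, 1}.
Expanding the product yields: p(z) = z^2 -1.
The resulting polynomial has degree 2 and real coefficients as required.

p(z) = z^2 -1.


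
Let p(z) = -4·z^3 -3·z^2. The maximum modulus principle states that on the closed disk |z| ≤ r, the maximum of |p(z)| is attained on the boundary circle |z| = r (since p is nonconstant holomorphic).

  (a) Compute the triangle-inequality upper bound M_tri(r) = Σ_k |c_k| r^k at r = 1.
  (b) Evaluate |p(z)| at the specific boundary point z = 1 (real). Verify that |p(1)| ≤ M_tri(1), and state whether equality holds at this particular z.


Coefficients: c_0 = 0, c_1 = 0, c_2 = -3, c_3 = -4. Radius r = 1.
Part (a). Triangle bound: M_tri(r) = Σ_k |c_k| r^k
  = |0|·1^0 + |0|·1^1 + |-3|·1^2 + |-4|·1^3
  = 0 + 0 + 3 + 4 = 7.
This bounds M(r) := max_{|z|=r} |p(z)| from above; equality holds iff all terms c_k z^k can be made to align in phase at a single z on |z|=r.
Part (b). At z = 1 (real, on the circle |z| = r):
  p(1) = (0)·1^0 + (0)·1^1 + (-3)·1^2 + (-4)·1^3 = -7.
  |p(1)| = 7.
Since all nonzero coefficients share the same sign, |p(1)| = 7 = M_tri(1); the triangle bound is attained at z = 1, so in fact M(r) = 7.

M_tri(1) = 7; |p(1)| = 7; equality at z=1: yes.


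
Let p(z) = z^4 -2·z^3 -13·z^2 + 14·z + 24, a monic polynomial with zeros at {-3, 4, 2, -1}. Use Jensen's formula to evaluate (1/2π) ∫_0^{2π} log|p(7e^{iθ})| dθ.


Zeros: -3, -1, 2, 4; r = 7.
Inside |z| < r: -3, -1, 2, 4. Outside (|z| ≥ r): ∅.
p(0) = 24, so log|p(0)| = log(24) = 3.1781.
Apply Jensen: I(r) = log|p(0)| + Σ_k log(r/|z_k|), summed over zeros inside |z| < r.
  log(r/|z_k|) for z_k = -3: log(7/3) = 0.8473
  log(r/|z_k|) for z_k = 4: log(7/4) = 0.5596
  log(r/|z_k|) for z_k = 2: log(7/2) = 1.2528
  log(r/|z_k|) for z_k = -1: log(7/1) = 1.9459
Sum over inside zeros: 4.6056.
I(r) = log|p(0)| + (inside sum) = 3.1781 + 4.6056 = 7.7836.
Closed form (all zeros inside, monic): I(r) = n·log(r) = 4·log(7) = 7.7836. ✓

I(r) ≈ 7.7836.


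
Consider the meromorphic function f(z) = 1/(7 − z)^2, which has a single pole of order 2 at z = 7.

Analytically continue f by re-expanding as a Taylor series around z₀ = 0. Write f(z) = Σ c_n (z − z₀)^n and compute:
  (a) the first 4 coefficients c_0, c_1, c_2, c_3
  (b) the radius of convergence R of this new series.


Let w = z − z₀, so z = z₀ + w.
Then 7 − z = 7 − (z₀ + w) = (7 − z₀) − w = 7 − w.
f(z) = 1/(7 − w)^2 = (1/(7)^2) · (1 − w/(7))^{−2}.
By the binomial series (1−u)^{−2} = Σ_{n≥0} C(n+1, 1) u^n for |u|<1, with u = w/(7):
  c_n = C(n+1, 1) / (7)^(n+2).
  c_0 = 1/(7)^2 = 1/49.
  c_1 = 2/(7)^3 = 2/343.
  c_2 = 3/(7)^4 = 3/2401.
  c_3 = 4/(7)^5 = 4/16807.
The series is valid for |w/d| < 1, i.e. |z − z₀| < |d|.
Radius of convergence: R = |7 − z₀| = |7| = 7 (distance from z₀ to the singularity z = 7).

c_0 = 1/49, c_1 = 2/343, c_2 = 3/2401, c_3 = 4/16807; R = 7.


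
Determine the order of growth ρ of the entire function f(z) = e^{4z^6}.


|e^{4z^6}| = e^{Re(4·z^6) + 0} ≤ e^{4|z|^6 + 0} = e^{4r^6 + 0} on |z| = r, so ρ ≤ 6. Choosing z on |z|=r so that 4·z^6 is real positive (always possible by picking arg z appropriately) gives |f(z)| = e^{4r^6 + 0}, matching the bound. The additive constant 0 does not affect log log M(r) ~ 6·log r. Hence ρ = 6.
Therefore ρ = 6.

Order ρ = 6.


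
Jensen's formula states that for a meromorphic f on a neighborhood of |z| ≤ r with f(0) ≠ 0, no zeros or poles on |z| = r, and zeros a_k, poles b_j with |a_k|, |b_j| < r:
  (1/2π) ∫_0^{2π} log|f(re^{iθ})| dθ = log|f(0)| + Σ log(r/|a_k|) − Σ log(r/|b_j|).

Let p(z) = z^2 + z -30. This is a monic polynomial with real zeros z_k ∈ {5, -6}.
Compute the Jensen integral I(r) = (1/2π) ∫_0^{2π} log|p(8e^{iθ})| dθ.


Zeros: -6, 5; r = 8.
Inside |z| < r: -6, 5. Outside (|z| ≥ r): ∅.
p(0) = -30, so log|p(0)| = log(30) = 3.4012.
Apply Jensen: I(r) = log|p(0)| + Σ_k log(r/|z_k|), summed over zeros inside |z| < r.
  log(r/|z_k|) for z_k = 5: log(8/5) = 0.4700
  log(r/|z_k|) for z_k = -6: log(8/6) = 0.2877
Sum over inside zeros: 0.7577.
I(r) = log|p(0)| + (inside sum) = 3.4012 + 0.7577 = 4.1589.
Closed form (all zeros inside, monic): I(r) = n·log(r) = 2·log(8) = 4.1589. ✓

I(r) ≈ 4.1589.


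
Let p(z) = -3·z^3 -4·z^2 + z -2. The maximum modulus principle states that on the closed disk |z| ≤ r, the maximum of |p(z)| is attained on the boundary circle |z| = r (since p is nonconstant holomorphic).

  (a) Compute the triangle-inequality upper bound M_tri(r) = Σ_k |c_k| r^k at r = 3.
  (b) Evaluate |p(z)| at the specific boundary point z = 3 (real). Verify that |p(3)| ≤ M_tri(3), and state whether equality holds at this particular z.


Coefficients: c_0 = -2, c_1 = 1, c_2 = -4, c_3 = -3. Radius r = 3.
Part (a). Triangle bound: M_tri(r) = Σ_k |c_k| r^k
  = |-2|·3^0 + |1|·3^1 + |-4|·3^2 + |-3|·3^3
  = 2 + 3 + 36 + 81 = 122.
This bounds M(r) := max_{|z|=r} |p(z)| from above; equality holds iff all terms c_k z^k can be made to align in phase at a single z on |z|=r.
Part (b). At z = 3 (real, on the circle |z| = r):
  p(3) = (-2)·3^0 + (1)·3^1 + (-4)·3^2 + (-3)·3^3 = -116.
  |p(3)| = 116.
Check: |p(3)| = 116 ≤ 122 = M_tri(3). ✓ Equality does not hold at z = 3 (the coefficients have mixed signs, so the terms do not all align in phase there).

M_tri(3) = 122; |p(3)| = 116; equality at z=3: no.


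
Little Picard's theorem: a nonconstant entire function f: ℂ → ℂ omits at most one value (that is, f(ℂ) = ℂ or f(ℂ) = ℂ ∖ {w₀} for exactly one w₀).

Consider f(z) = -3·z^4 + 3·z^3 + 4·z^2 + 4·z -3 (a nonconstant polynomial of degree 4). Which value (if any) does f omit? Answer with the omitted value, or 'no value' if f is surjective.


Little Picard bounds the complement of f(ℂ) to at most one point.
For every w ∈ ℂ, the equation p(z) − w = 0 is a nonconstant polynomial in z and hence has at least one root by the fundamental theorem of algebra. So p is surjective onto ℂ, omitting no value.

Omitted value: no value.


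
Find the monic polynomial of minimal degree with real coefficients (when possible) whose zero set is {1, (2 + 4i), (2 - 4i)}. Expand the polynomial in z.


The polynomial is p(z) = ∏_{α ∈ S} (z − α), where S = {1, (2 + 4i), (2 - 4i)}.
Expanding the product yields: p(z) = z^3 -5·z^2 + 24·z -20.
Note conjugate pairs combine to real quadratics: (z − (2+4i))(z − (2−4i)) = z² − 4z + 20.
The resulting polynomial has degree 3 and real coefficients as required.

p(z) = z^3 -5·z^2 + 24·z -20.


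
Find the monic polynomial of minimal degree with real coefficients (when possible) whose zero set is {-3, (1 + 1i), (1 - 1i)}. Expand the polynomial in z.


The polynomial is p(z) = ∏_{α ∈ S} (z − α), where S = {-3, (1 + 1i), (1 - 1i)}.
Expanding the product yields: p(z) = z^3 + z^2 -4·z + 6.
Note conjugate pairs combine to real quadratics: (z − (1+1i))(z − (1−1i)) = z² − 2z + 2.
The resulting polynomial has degree 3 and real coefficients as required.

p(z) = z^3 + z^2 -4·z + 6.


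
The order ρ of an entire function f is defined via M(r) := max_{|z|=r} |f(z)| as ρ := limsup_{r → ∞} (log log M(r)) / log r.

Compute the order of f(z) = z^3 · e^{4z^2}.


M(r) = max_{|z|=r} |1|·|z|^3·|e^{4z^2}| = 1·r^3 · e^{4r^2} (the factors attain their maxima compatibly on |z|=r). Then log M(r) = log 1 + 3·log r + 4r^2, dominated by the last term, so log log M(r) ~ 2·log r. The polynomial factor 1z^3 contributes only a log r term and does not affect the order. ρ = 2.
Therefore ρ = 2.

Order ρ = 2.


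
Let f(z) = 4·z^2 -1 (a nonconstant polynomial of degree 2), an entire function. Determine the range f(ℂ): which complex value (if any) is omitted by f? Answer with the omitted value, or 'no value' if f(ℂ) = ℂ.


Little Picard bounds the complement of f(ℂ) to at most one point.
For every w ∈ ℂ, the equation p(z) − w = 0 is a nonconstant polynomial in z and hence has at least one root by the fundamental theorem of algebra. So p is surjective onto ℂ, omitting no value.

Omitted value: no value.


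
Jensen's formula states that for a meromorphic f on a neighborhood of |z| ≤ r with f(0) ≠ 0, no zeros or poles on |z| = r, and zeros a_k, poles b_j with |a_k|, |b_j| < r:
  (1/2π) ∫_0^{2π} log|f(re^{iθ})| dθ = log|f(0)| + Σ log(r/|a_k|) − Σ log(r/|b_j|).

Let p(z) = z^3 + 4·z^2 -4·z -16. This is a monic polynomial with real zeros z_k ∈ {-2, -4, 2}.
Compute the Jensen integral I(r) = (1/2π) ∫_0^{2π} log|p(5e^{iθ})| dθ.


Zeros: -4, -2, 2; r = 5.
Inside |z| < r: -4, -2, 2. Outside (|z| ≥ r): ∅.
p(0) = -16, so log|p(0)| = log(16) = 2.7726.
Apply Jensen: I(r) = log|p(0)| + Σ_k log(r/|z_k|), summed over zeros inside |z| < r.
  log(r/|z_k|) for z_k = -2: log(5/2) = 0.9163
  log(r/|z_k|) for z_k = -4: log(5/4) = 0.2231
  log(r/|z_k|) for z_k = 2: log(5/2) = 0.9163
Sum over inside zeros: 2.0557.
I(r) = log|p(0)| + (inside sum) = 2.7726 + 2.0557 = 4.8283.
Closed form (all zeros inside, monic): I(r) = n·log(r) = 3·log(5) = 4.8283. ✓

I(r) ≈ 4.8283.


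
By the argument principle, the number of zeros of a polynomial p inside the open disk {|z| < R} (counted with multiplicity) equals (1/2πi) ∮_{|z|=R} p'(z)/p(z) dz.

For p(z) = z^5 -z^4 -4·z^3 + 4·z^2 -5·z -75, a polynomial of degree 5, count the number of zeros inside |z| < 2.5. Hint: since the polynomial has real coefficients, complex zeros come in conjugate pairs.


The zeros of p are: (1 + 2i), (1 - 2i), 3, (-2 + 1i), (-2 - 1i).
Their magnitudes are: 2.236, 2.236, 3, 2.236, 2.236.
Zeros with |z| < R = 2.5: (1 + 2i), (1 - 2i), (-2 + 1i), (-2 - 1i).
Count = 4.
By the argument principle, (1/2πi) ∮_{|z|=R} p'(z)/p(z) dz equals exactly this count.

Number of zeros inside |z| < 2.5: 4.


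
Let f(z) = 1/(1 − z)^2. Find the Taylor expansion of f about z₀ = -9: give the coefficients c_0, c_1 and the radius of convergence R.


Let w = z − z₀, so z = z₀ + w.
Then 1 − z = 1 − (z₀ + w) = (1 − z₀) − w = 10 − w.
f(z) = 1/(10 − w)^2 = (1/(10)^2) · (1 − w/(10))^{−2}.
By the binomial series (1−u)^{−2} = Σ_{n≥0} C(n+1, 1) u^n for |u|<1, with u = w/(10):
  c_n = C(n+1, 1) / (10)^(n+2).
  c_0 = 1/(10)^2 = 1/100.
  c_1 = 2/(10)^3 = 1/500.
The series is valid for |w/d| < 1, i.e. |z − z₀| < |d|.
Radius of convergence: R = |1 − z₀| = |10| = 10 (distance from z₀ to the singularity z = 1).

c_0 = 1/100, c_1 = 1/500; R = 10.


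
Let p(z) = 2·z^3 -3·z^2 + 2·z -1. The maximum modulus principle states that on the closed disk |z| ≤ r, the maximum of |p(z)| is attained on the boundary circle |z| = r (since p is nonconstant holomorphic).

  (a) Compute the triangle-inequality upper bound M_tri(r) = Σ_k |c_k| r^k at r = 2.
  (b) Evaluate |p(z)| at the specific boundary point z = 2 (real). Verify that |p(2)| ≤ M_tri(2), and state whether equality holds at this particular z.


Coefficients: c_0 = -1, c_1 = 2, c_2 = -3, c_3 = 2. Radius r = 2.
Part (a). Triangle bound: M_tri(r) = Σ_k |c_k| r^k
  = |-1|·2^0 + |2|·2^1 + |-3|·2^2 + |2|·2^3
  = 1 + 4 + 12 + 16 = 33.
This bounds M(r) := max_{|z|=r} |p(z)| from above; equality holds iff all terms c_k z^k can be made to align in phase at a single z on |z|=r.
Part (b). At z = 2 (real, on the circle |z| = r):
  p(2) = (-1)·2^0 + (2)·2^1 + (-3)·2^2 + (2)·2^3 = 7.
  |p(2)| = 7.
Check: |p(2)| = 7 ≤ 33 = M_tri(2). ✓ Equality does not hold at z = 2 (the coefficients have mixed signs, so the terms do not all align in phase there).

M_tri(2) = 33; |p(2)| = 7; equality at z=2: no.


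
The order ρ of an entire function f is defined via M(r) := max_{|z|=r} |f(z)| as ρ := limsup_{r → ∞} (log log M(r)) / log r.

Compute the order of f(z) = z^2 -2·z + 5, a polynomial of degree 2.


|f(z)| ≤ Σ|c_k|·r^k = O(r^2) as r → ∞. Polynomial growth is O(e^{r^ε}) for every ε > 0 (since r^2/e^{r^ε} → 0), so ρ ≤ ε for all ε > 0, i.e. ρ = 0. Every nonconstant polynomial has order 0.
Therefore ρ = 0.

Order ρ = 0.


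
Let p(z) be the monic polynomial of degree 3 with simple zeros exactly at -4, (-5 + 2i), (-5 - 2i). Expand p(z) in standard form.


The polynomial is p(z) = ∏_{α ∈ S} (z − α), where S = {-4, (-5 + 2i), (-5 - 2i)}.
Expanding the product yields: p(z) = z^3 + 14·z^2 + 69·z + 116.
Note conjugate pairs combine to real quadratics: (z − (-5+2i))(z − (-5−2i)) = z² + 10z + 29.
The resulting polynomial has degree 3 and real coefficients as required.

p(z) = z^3 + 14·z^2 + 69·z + 116.


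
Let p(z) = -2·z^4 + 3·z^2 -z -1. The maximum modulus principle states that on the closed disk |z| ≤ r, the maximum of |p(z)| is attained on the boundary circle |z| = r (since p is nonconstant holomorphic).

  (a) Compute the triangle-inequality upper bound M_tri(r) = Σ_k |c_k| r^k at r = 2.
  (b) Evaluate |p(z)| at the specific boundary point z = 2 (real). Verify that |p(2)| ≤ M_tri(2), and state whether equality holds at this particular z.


Coefficients: c_0 = -1, c_1 = -1, c_2 = 3, c_3 = 0, c_4 = -2. Radius r = 2.
Part (a). Triangle bound: M_tri(r) = Σ_k |c_k| r^k
  = |-1|·2^0 + |-1|·2^1 + |3|·2^2 + |0|·2^3 + |-2|·2^4
  = 1 + 2 + 12 + 0 + 32 = 47.
This bounds M(r) := max_{|z|=r} |p(z)| from above; equality holds iff all terms c_k z^k can be made to align in phase at a single z on |z|=r.
Part (b). At z = 2 (real, on the circle |z| = r):
  p(2) = (-1)·2^0 + (-1)·2^1 + (3)·2^2 + (0)·2^3 + (-2)·2^4 = -23.
  |p(2)| = 23.
Check: |p(2)| = 23 ≤ 47 = M_tri(2). ✓ Equality does not hold at z = 2 (the coefficients have mixed signs, so the terms do not all align in phase there).

M_tri(2) = 47; |p(2)| = 23; equality at z=2: no.


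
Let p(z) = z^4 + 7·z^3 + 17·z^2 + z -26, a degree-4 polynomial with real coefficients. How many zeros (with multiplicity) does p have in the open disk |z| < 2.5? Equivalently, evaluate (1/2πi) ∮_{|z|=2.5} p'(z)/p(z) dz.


The zeros of p are: 1, (-3 + 2i), (-3 - 2i), -2.
Their magnitudes are: 1, 3.606, 3.606, 2.
Zeros with |z| < R = 2.5: 1, -2.
Count = 2.
By the argument principle, (1/2πi) ∮_{|z|=R} p'(z)/p(z) dz equals exactly this count.

Number of zeros inside |z| < 2.5: 2.


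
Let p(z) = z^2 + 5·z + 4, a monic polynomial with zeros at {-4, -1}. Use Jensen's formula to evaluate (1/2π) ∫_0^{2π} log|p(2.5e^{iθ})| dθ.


Zeros: -4, -1; r = 2.5.
Inside |z| < r: -1. Outside (|z| ≥ r): -4.
p(0) = 4, so log|p(0)| = log(4) = 1.3863.
Apply Jensen: I(r) = log|p(0)| + Σ_k log(r/|z_k|), summed over zeros inside |z| < r.
  log(r/|z_k|) for z_k = -1: log(2.5/1) = 0.9163
  Outside zeros (-4) contribute nothing to the Jensen sum.
Sum over inside zeros: 0.9163.
I(r) = log|p(0)| + (inside sum) = 1.3863 + 0.9163 = 2.3026.
Note: since some zeros are outside |z| ≤ r, the simplified n·log(r) form does NOT apply — only the inside zeros contribute.

I(r) ≈ 2.3026.


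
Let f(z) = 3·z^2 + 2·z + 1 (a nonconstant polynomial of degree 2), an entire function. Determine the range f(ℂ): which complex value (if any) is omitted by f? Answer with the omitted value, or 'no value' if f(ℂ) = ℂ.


Little Picard bounds the complement of f(ℂ) to at most one point.
For every w ∈ ℂ, the equation p(z) − w = 0 is a nonconstant polynomial in z and hence has at least one root by the fundamental theorem of algebra. So p is surjective onto ℂ, omitting no value.

Omitted value: no value.


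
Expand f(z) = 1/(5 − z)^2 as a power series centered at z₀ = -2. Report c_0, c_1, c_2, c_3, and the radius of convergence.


Let w = z − z₀, so z = z₀ + w.
Then 5 − z = 5 − (z₀ + w) = (5 − z₀) − w = 7 − w.
f(z) = 1/(7 − w)^2 = (1/(7)^2) · (1 − w/(7))^{−2}.
By the binomial series (1−u)^{−2} = Σ_{n≥0} C(n+1, 1) u^n for |u|<1, with u = w/(7):
  c_n = C(n+1, 1) / (7)^(n+2).
  c_0 = 1/(7)^2 = 1/49.
  c_1 = 2/(7)^3 = 2/343.
  c_2 = 3/(7)^4 = 3/2401.
  c_3 = 4/(7)^5 = 4/16807.
The series is valid for |w/d| < 1, i.e. |z − z₀| < |d|.
Radius of convergence: R = |5 − z₀| = |7| = 7 (distance from z₀ to the singularity z = 5).

c_0 = 1/49, c_1 = 2/343, c_2 = 3/2401, c_3 = 4/16807; R = 7.


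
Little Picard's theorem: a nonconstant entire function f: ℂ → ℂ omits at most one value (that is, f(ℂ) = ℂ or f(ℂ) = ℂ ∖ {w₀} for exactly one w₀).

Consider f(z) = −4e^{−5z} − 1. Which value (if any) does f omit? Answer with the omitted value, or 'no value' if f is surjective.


Little Picard bounds the complement of f(ℂ) to at most one point.
e^{−5z} is never zero on ℂ, so -4·e^{−5z} takes every value in ℂ ∖ {0}. Adding -1 shifts the range to ℂ ∖ {-1}. Thus f omits exactly the value -1.

Omitted value: -1.


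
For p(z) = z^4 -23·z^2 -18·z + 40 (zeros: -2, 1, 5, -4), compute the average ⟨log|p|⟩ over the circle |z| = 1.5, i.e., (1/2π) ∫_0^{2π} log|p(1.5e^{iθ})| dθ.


Zeros: -4, -2, 1, 5; r = 1.5.
Inside |z| < r: 1. Outside (|z| ≥ r): -4, -2, 5.
p(0) = 40, so log|p(0)| = log(40) = 3.6889.
Apply Jensen: I(r) = log|p(0)| + Σ_k log(r/|z_k|), summed over zeros inside |z| < r.
  log(r/|z_k|) for z_k = 1: log(1.5/1) = 0.4055
  Outside zeros (-4, -2, 5) contribute nothing to the Jensen sum.
Sum over inside zeros: 0.4055.
I(r) = log|p(0)| + (inside sum) = 3.6889 + 0.4055 = 4.0943.
Note: since some zeros are outside |z| ≤ r, the simplified n·log(r) form does NOT apply — only the inside zeros contribute.

I(r) ≈ 4.0943.


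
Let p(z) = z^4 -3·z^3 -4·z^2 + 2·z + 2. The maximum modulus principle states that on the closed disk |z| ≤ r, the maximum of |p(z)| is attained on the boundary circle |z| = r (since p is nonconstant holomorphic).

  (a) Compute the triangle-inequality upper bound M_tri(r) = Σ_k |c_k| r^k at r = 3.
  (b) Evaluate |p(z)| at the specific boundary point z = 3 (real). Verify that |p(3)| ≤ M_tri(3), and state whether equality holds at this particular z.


Coefficients: c_0 = 2, c_1 = 2, c_2 = -4, c_3 = -3, c_4 = 1. Radius r = 3.
Part (a). Triangle bound: M_tri(r) = Σ_k |c_k| r^k
  = |2|·3^0 + |2|·3^1 + |-4|·3^2 + |-3|·3^3 + |1|·3^4
  = 2 + 6 + 36 + 81 + 81 = 206.
This bounds M(r) := max_{|z|=r} |p(z)| from above; equality holds iff all terms c_k z^k can be made to align in phase at a single z on |z|=r.
Part (b). At z = 3 (real, on the circle |z| = r):
  p(3) = (2)·3^0 + (2)·3^1 + (-4)·3^2 + (-3)·3^3 + (1)·3^4 = -28.
  |p(3)| = 28.
Check: |p(3)| = 28 ≤ 206 = M_tri(3). ✓ Equality does not hold at z = 3 (the coefficients have mixed signs, so the terms do not all align in phase there).

M_tri(3) = 206; |p(3)| = 28; equality at z=3: no.


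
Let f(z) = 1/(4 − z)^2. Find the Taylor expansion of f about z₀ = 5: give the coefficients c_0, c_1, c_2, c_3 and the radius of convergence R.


Let w = z − z₀, so z = z₀ + w.
Then 4 − z = 4 − (z₀ + w) = (4 − z₀) − w = -1 − w.
f(z) = 1/(-1 − w)^2 = (1/(-1)^2) · (1 − w/(-1))^{−2}.
By the binomial series (1−u)^{−2} = Σ_{n≥0} C(n+1, 1) u^n for |u|<1, with u = w/(-1):
  c_n = C(n+1, 1) / (-1)^(n+2).
  c_0 = 1/(-1)^2 = 1.
  c_1 = 2/(-1)^3 = -2.
  c_2 = 3/(-1)^4 = 3.
  c_3 = 4/(-1)^5 = -4.
The series is valid for |w/d| < 1, i.e. |z − z₀| < |d|.
Radius of convergence: R = |4 − z₀| = |-1| = 1 (distance from z₀ to the singularity z = 4).

c_0 = 1, c_1 = -2, c_2 = 3, c_3 = -4; R = 1.


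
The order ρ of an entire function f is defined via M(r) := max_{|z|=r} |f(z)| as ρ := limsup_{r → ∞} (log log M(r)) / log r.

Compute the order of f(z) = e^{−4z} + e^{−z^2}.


Each summand is entire of order 1 and 2 respectively (as in the single-exponential case). The order of a sum is at most the max of the orders, so ρ ≤ 2. For the lower bound: on |z|=r choose arg z so that -1z^2 is real positive; then |e^{-1z^2}| = e^{1r^2} while |e^{-4z}| ≤ e^{4r^1} = o(e^{1r^2}). So |f| ≥ e^{1r^2}(1 − o(1)) and ρ ≥ 2. Hence ρ = max(1, 2) = 2.
Therefore ρ = 2.

Order ρ = 2.


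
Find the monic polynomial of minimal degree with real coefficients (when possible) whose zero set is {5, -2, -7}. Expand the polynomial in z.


The polynomial is p(z) = ∏_{α ∈ S} (z − α), where S = {5, -2, -7}.
Expanding the product yields: p(z) = z^3 + 4·z^2 -31·z -70.
The resulting polynomial has degree 3 and real coefficients as required.

p(z) = z^3 + 4·z^2 -31·z -70.


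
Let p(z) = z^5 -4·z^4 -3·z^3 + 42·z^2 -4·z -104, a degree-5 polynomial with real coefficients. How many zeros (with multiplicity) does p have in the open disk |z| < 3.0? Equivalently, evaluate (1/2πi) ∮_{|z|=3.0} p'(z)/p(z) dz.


The zeros of p are: 2, -2, -2, (3 + 2i), (3 - 2i).
Their magnitudes are: 2, 2, 2, 3.606, 3.606.
Zeros with |z| < R = 3.0: 2, -2, -2.
Count = 3.
By the argument principle, (1/2πi) ∮_{|z|=R} p'(z)/p(z) dz equals exactly this count.

Number of zeros inside |z| < 3.0: 3.


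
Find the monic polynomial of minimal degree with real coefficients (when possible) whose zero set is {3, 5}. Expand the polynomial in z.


The polynomial is p(z) = ∏_{α ∈ S} (z − α), where S = {3, 5}.
Expanding the product yields: p(z) = z^2 -8·z + 15.
The resulting polynomial has degree 2 and real coefficients as required.

p(z) = z^2 -8·z + 15.


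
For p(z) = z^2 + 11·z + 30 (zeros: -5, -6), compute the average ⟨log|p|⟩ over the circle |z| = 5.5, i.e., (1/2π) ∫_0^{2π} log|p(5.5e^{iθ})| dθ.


Zeros: -6, -5; r = 5.5.
Inside |z| < r: -5. Outside (|z| ≥ r): -6.
p(0) = 30, so log|p(0)| = log(30) = 3.4012.
Apply Jensen: I(r) = log|p(0)| + Σ_k log(r/|z_k|), summed over zeros inside |z| < r.
  log(r/|z_k|) for z_k = -5: log(5.5/5) = 0.0953
  Outside zeros (-6) contribute nothing to the Jensen sum.
Sum over inside zeros: 0.0953.
I(r) = log|p(0)| + (inside sum) = 3.4012 + 0.0953 = 3.4965.
Note: since some zeros are outside |z| ≤ r, the simplified n·log(r) form does NOT apply — only the inside zeros contribute.

I(r) ≈ 3.4965.


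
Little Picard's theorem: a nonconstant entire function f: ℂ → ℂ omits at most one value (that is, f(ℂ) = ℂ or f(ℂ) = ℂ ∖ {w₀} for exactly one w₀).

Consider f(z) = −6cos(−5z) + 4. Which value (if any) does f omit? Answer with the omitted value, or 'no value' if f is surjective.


Little Picard bounds the complement of f(ℂ) to at most one point.
cos is entire and surjective onto ℂ: for every w ∈ ℂ, cos(ζ) = w has a solution ζ ∈ ℂ (e.g., via the complex inverse arccos). With ζ = −5z this gives z = ζ/(-5). Then -6·cos(−5z) takes every value in -6·ℂ = ℂ, and adding 4 is a bijection of ℂ. So f is surjective and omits no value. (Note: only on the real line is cos bounded by [−1, 1].)

Omitted value: no value.


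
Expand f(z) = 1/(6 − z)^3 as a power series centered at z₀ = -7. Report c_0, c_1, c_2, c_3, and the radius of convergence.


Let w = z − z₀, so z = z₀ + w.
Then 6 − z = 6 − (z₀ + w) = (6 − z₀) − w = 13 − w.
f(z) = 1/(13 − w)^3 = (1/(13)^3) · (1 − w/(13))^{−3}.
By the binomial series (1−u)^{−3} = Σ_{n≥0} C(n+2, 2) u^n for |u|<1, with u = w/(13):
  c_n = C(n+2, 2) / (13)^(n+3).
  c_0 = 1/(13)^3 = 1/2197.
  c_1 = 3/(13)^4 = 3/28561.
  c_2 = 6/(13)^5 = 6/371293.
  c_3 = 10/(13)^6 = 10/4826809.
The series is valid for |w/d| < 1, i.e. |z − z₀| < |d|.
Radius of convergence: R = |6 − z₀| = |13| = 13 (distance from z₀ to the singularity z = 6).

c_0 = 1/2197, c_1 = 3/28561, c_2 = 6/371293, c_3 = 10/4826809; R = 13.


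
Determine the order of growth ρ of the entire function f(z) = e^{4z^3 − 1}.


|e^{4z^3 − 1}| = e^{Re(4·z^3) + -1} ≤ e^{4|z|^3 + -1} = e^{4r^3 + -1} on |z| = r, so ρ ≤ 3. Choosing z on |z|=r so that 4·z^3 is real positive (always possible by picking arg z appropriately) gives |f(z)| = e^{4r^3 + -1}, matching the bound. The additive constant -1 does not affect log log M(r) ~ 3·log r. Hence ρ = 3.
Therefore ρ = 3.

Order ρ = 3.


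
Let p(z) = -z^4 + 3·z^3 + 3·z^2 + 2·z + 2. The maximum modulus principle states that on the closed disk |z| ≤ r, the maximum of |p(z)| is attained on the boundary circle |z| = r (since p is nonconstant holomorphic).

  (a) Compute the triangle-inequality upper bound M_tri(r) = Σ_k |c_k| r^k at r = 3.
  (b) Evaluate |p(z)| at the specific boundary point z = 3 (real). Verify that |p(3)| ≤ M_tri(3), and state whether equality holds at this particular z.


Coefficients: c_0 = 2, c_1 = 2, c_2 = 3, c_3 = 3, c_4 = -1. Radius r = 3.
Part (a). Triangle bound: M_tri(r) = Σ_k |c_k| r^k
  = |2|·3^0 + |2|·3^1 + |3|·3^2 + |3|·3^3 + |-1|·3^4
  = 2 + 6 + 27 + 81 + 81 = 197.
This bounds M(r) := max_{|z|=r} |p(z)| from above; equality holds iff all terms c_k z^k can be made to align in phase at a single z on |z|=r.
Part (b). At z = 3 (real, on the circle |z| = r):
  p(3) = (2)·3^0 + (2)·3^1 + (3)·3^2 + (3)·3^3 + (-1)·3^4 = 35.
  |p(3)| = 35.
Check: |p(3)| = 35 ≤ 197 = M_tri(3). ✓ Equality does not hold at z = 3 (the coefficients have mixed signs, so the terms do not all align in phase there).

M_tri(3) = 197; |p(3)| = 35; equality at z=3: no.


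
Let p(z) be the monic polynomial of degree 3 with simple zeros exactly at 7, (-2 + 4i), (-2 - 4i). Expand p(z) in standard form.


The polynomial is p(z) = ∏_{α ∈ S} (z − α), where S = {7, (-2 + 4i), (-2 - 4i)}.
Expanding the product yields: p(z) = z^3 -3·z^2 -8·z -140.
Note conjugate pairs combine to real quadratics: (z − (-2+4i))(z − (-2−4i)) = z² + 4z + 20.
The resulting polynomial has degree 3 and real coefficients as required.

p(z) = z^3 -3·z^2 -8·z -140.
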